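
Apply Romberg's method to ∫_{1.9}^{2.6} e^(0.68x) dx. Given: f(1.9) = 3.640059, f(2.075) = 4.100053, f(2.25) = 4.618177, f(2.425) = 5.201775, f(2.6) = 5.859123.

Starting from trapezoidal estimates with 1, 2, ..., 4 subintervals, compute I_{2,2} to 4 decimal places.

3.2633

I_{0,0} (trapezoid, 1 panel, h=0.7000): 3.324714
I_{1,0} (trapezoid, 2 panels, h=0.3500): 3.278719
I_{2,0} (trapezoid, 4 panels, h=0.1750): 3.267179
I_{1,1} = 3.278719 + (3.278719 − 3.324714)/3 = 3.263387
I_{2,1} = 3.267179 + (3.267179 − 3.278719)/3 = 3.263332
I_{2,2} = 3.263332 + (3.263332 − 3.263387)/15 = 3.263328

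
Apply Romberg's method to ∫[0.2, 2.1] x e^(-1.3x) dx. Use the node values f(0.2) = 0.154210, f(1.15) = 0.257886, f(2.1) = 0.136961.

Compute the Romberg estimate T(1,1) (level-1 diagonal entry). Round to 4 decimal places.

0.4189

T(0,0) (trapezoid, 1 panel, h=1.9000): 0.276612
T(1,0) (trapezoid, 2 panels, h=0.9500): 0.383298
T(1,1) = 0.383298 + (0.383298 − 0.276612)/3 = 0.418860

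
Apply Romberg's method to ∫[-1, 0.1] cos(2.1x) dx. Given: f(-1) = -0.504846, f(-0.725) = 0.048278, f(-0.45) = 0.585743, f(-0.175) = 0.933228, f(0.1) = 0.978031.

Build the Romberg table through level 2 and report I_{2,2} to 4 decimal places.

0.5103

I_{0,0} (trapezoid, 1 panel, h=1.1000): 0.260252
I_{1,0} (trapezoid, 2 panels, h=0.5500): 0.452285
I_{2,0} (trapezoid, 4 panels, h=0.2750): 0.496056
I_{1,1} = 0.452285 + (0.452285 − 0.260252)/3 = 0.516296
I_{2,1} = 0.496056 + (0.496056 − 0.452285)/3 = 0.510646
I_{2,2} = 0.510646 + (0.510646 − 0.516296)/15 = 0.510269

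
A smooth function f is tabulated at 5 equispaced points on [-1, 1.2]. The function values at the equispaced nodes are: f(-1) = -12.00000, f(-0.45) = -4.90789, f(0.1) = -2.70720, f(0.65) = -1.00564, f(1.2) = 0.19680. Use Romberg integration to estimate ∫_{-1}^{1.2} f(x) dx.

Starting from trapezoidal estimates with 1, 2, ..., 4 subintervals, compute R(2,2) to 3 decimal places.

-7.439

R(0,0) (trapezoid, 1 panel, h=2.2000): -12.98352
R(1,0) (trapezoid, 2 panels, h=1.1000): -9.46968
R(2,0) (trapezoid, 4 panels, h=0.5500): -7.98728
R(1,1) = -9.46968 + (-9.46968 − (-12.98352))/3 = -8.29840
R(2,1) = -7.98728 + (-7.98728 − (-9.46968))/3 = -7.49315
R(2,2) = -7.49315 + (-7.49315 − (-8.29840))/15 = -7.43947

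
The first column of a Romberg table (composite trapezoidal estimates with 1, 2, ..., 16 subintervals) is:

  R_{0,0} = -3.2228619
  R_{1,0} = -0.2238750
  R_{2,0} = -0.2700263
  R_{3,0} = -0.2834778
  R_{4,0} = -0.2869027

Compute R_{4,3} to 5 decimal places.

-0.28805

Richardson extrapolation on the trapezoidal column (denominator 4−1=3):
R_{2,1} = (4·(-0.2700263) − (-0.2238750)) / 3 = -0.2854101
R_{3,1} = (4·(-0.2834778) − (-0.2700263)) / 3 = -0.2879616
R_{4,1} = -0.2869027 + (-0.2869027 − (-0.2834778))/3 = -0.2880443
R_{3,2} = -0.2879616 + (-0.2879616 − (-0.2854101))/15 = -0.2881317
R_{4,2} = (16·(-0.2880443) − (-0.2879616)) / 15 = -0.2880498
R_{4,3} = (64·(-0.2880498) − (-0.2881317)) / 63 = -0.2880485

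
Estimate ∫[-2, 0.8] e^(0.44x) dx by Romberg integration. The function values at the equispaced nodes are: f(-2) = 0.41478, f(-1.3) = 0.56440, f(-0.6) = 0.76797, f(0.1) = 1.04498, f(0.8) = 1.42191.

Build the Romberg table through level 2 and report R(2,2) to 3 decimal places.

R(0,0) (trapezoid, 1 panel, h=2.8000): 2.57137
R(1,0) (trapezoid, 2 panels, h=1.4000): 2.36084
R(2,0) (trapezoid, 4 panels, h=0.7000): 2.30699
R(1,1) = 2.36084 + (2.36084 − 2.57137)/3 = 2.29066
R(2,1) = 2.30699 + (2.30699 − 2.36084)/3 = 2.28904
R(2,2) = 2.28904 + (2.28904 − 2.29066)/15 = 2.28893

2.289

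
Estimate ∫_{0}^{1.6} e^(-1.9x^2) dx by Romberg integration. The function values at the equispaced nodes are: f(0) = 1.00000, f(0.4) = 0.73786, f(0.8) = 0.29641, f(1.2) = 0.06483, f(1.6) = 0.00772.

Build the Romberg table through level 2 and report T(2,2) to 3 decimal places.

0.645

T(0,0) (trapezoid, 1 panel, h=1.6000): 0.80618
T(1,0) (trapezoid, 2 panels, h=0.8000): 0.64022
T(2,0) (trapezoid, 4 panels, h=0.4000): 0.64118
T(1,1) = 0.64022 + (0.64022 − 0.80618)/3 = 0.58490
T(2,1) = 0.64118 + (0.64118 − 0.64022)/3 = 0.64150
T(2,2) = 0.64150 + (0.64150 − 0.58490)/15 = 0.64527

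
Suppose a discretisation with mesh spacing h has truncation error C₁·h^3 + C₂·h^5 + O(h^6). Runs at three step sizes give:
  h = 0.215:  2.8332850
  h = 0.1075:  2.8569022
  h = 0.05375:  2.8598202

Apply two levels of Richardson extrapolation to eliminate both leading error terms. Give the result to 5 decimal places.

First eliminate the h^3 term (factor 2^3 = 8):
  B₁ = (8·2.8569022 − 2.8332850)/7 = 2.8602761
  B₂ = (8·2.8598202 − 2.8569022)/7 = 2.8602371
Then eliminate the h^5 term (factor 2^5 = 32):
  (32·2.8602371 − 2.8602761)/31 = 2.8602358

2.86024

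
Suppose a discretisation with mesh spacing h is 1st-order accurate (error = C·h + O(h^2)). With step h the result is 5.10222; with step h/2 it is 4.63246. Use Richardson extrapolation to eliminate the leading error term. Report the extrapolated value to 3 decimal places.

The leading error scales as h; refining by a factor of 2 reduces it by 2^1 = 2.
Extrapolated value = (2·A(h/2) − A(h)) / (2 − 1)
= (2·4.63246 − 5.10222) / 1
= 4.16270 / 1 = 4.16270

4.163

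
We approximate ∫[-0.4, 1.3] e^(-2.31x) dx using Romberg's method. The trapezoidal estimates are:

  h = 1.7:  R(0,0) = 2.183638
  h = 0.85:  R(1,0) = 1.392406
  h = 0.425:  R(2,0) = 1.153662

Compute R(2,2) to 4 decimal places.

1.0704

Richardson extrapolation on the trapezoidal column (denominator 4−1=3):
R(1,1) = 1.392406 + (1.392406 − 2.183638)/3 = 1.128662
R(2,1) = (4·1.153662 − 1.392406) / 3 = 1.074081
R(2,2) = (16·1.074081 − 1.128662) / 15 = 1.070442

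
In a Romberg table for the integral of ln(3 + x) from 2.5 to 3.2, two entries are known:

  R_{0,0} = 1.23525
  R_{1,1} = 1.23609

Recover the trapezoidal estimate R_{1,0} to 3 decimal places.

From R_{1,1} = (4·R_{1,0} − R_{0,0})/3, solve for R_{1,0}:
4·R_{1,0} = 3·1.23609 + 1.23525 = 4.94352
R_{1,0} = 1.23588

1.236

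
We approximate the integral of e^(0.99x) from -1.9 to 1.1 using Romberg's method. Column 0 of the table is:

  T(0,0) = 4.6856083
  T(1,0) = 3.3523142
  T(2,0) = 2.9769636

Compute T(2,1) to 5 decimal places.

T(2,1) = (4·2.9769636 − 3.3523142) / 3 = 2.8518467

2.85185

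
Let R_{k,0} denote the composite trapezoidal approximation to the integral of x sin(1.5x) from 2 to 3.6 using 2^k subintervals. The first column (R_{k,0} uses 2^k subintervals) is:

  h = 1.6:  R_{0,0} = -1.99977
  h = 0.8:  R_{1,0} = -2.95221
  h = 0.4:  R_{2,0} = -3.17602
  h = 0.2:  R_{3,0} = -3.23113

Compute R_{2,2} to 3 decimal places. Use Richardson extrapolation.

Richardson extrapolation on the trapezoidal column (denominator 4−1=3):
R_{1,1} = -2.95221 + (-2.95221 − (-1.99977))/3 = -3.26969
R_{2,1} = -3.17602 + (-3.17602 − (-2.95221))/3 = -3.25062
R_{2,2} = -3.25062 + (-3.25062 − (-3.26969))/15 = -3.24935

-3.249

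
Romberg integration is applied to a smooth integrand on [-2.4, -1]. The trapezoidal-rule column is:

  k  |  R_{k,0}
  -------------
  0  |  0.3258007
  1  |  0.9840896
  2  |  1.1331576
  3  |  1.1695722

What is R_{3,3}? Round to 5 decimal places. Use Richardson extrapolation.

1.18164

Richardson extrapolation on the trapezoidal column (denominator 4−1=3):
R_{1,1} = 0.9840896 + (0.9840896 − 0.3258007)/3 = 1.2035192
R_{2,1} = (4·1.1331576 − 0.9840896) / 3 = 1.1828469
R_{3,1} = 1.1695722 + (1.1695722 − 1.1331576)/3 = 1.1817104
R_{2,2} = 1.1828469 + (1.1828469 − 1.2035192)/15 = 1.1814687
R_{3,2} = 1.1817104 + (1.1817104 − 1.1828469)/15 = 1.1816346
R_{3,3} = 1.1816346 + (1.1816346 − 1.1814687)/63 = 1.1816372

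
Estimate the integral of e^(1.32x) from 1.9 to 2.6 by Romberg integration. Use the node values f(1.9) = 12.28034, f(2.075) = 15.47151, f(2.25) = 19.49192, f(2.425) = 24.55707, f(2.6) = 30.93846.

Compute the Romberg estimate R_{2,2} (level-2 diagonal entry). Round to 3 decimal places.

R_{0,0} (trapezoid, 1 panel, h=0.7000): 15.12658
R_{1,0} (trapezoid, 2 panels, h=0.3500): 14.38546
R_{2,0} (trapezoid, 4 panels, h=0.1750): 14.19773
R_{1,1} = 14.38546 + (14.38546 − 15.12658)/3 = 14.13842
R_{2,1} = 14.19773 + (14.19773 − 14.38546)/3 = 14.13515
R_{2,2} = 14.13515 + (14.13515 − 14.13842)/15 = 14.13493

14.135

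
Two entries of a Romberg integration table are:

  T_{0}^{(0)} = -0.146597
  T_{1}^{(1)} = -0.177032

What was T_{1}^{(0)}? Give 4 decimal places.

-0.1694

From T_{1}^{(1)} = (4·T_{1}^{(0)} − T_{0}^{(0)})/3, solve for T_{1}^{(0)}:
4·T_{1}^{(0)} = 3·(-0.177032) + (-0.146597) = -0.677693
T_{1}^{(0)} = -0.169423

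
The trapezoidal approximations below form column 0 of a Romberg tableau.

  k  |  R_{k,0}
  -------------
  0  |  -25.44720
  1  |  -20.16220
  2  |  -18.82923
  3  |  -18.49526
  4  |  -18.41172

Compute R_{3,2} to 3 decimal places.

R_{2,1} = (4·(-18.82923) − (-20.16220)) / 3 = -18.38491
R_{3,1} = -18.49526 + (-18.49526 − (-18.82923))/3 = -18.38394
R_{3,2} = -18.38394 + (-18.38394 − (-18.38491))/15 = -18.38388

-18.384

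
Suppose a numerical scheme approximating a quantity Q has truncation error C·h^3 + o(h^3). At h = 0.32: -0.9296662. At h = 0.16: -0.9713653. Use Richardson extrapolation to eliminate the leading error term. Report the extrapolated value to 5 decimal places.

-0.97732

The leading error scales as h^3; refining by a factor of 2 reduces it by 2^3 = 8.
Extrapolated value = (8·A(h/2) − A(h)) / (8 − 1)
= (8·(-0.9713653) − (-0.9296662)) / 7
= -6.8412562 / 7 = -0.9773223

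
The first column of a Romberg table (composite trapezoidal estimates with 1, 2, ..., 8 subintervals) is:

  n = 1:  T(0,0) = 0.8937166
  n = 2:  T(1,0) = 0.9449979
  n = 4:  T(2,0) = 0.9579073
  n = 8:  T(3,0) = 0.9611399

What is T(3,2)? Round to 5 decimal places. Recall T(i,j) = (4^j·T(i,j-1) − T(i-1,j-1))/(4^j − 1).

T(2,1) = 0.9579073 + (0.9579073 − 0.9449979)/3 = 0.9622104
T(3,1) = 0.9611399 + (0.9611399 − 0.9579073)/3 = 0.9622174
T(3,2) = (16·0.9622174 − 0.9622104) / 15 = 0.9622179
(Column j=1 coincides with Simpson's rule on the same nodes.)

0.96222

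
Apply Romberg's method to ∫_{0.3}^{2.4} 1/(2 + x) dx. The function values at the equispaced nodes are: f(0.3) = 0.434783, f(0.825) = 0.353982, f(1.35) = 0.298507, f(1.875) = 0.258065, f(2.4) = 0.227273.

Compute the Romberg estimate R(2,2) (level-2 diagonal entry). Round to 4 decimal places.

R(0,0) (trapezoid, 1 panel, h=2.1000): 0.695159
R(1,0) (trapezoid, 2 panels, h=1.0500): 0.661012
R(2,0) (trapezoid, 4 panels, h=0.5250): 0.651831
R(1,1) = 0.661012 + (0.661012 − 0.695159)/3 = 0.649630
R(2,1) = 0.651831 + (0.651831 − 0.661012)/3 = 0.648771
R(2,2) = 0.648771 + (0.648771 − 0.649630)/15 = 0.648714

0.6487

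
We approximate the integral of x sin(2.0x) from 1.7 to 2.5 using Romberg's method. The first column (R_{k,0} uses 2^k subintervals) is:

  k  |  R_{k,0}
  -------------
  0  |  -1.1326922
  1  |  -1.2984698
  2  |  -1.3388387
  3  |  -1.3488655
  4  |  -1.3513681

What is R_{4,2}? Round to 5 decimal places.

Richardson extrapolation on the trapezoidal column (denominator 4−1=3):
R_{3,1} = -1.3488655 + (-1.3488655 − (-1.3388387))/3 = -1.3522078
R_{4,1} = (4·(-1.3513681) − (-1.3488655)) / 3 = -1.3522023
R_{4,2} = -1.3522023 + (-1.3522023 − (-1.3522078))/15 = -1.3522019

-1.35220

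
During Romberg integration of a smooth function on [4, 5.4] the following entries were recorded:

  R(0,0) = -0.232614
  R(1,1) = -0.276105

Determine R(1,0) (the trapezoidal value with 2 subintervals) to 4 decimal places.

From R(1,1) = (4·R(1,0) − R(0,0))/3, solve for R(1,0):
4·R(1,0) = 3·(-0.276105) + (-0.232614) = -1.060929
R(1,0) = -0.265232

-0.2652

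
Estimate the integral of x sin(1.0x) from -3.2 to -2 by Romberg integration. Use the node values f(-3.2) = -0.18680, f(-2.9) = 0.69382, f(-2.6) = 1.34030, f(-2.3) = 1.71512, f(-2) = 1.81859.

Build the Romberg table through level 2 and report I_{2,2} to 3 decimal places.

1.395

I_{0,0} (trapezoid, 1 panel, h=1.2000): 0.97907
I_{1,0} (trapezoid, 2 panels, h=0.6000): 1.29372
I_{2,0} (trapezoid, 4 panels, h=0.3000): 1.36954
I_{1,1} = 1.29372 + (1.29372 − 0.97907)/3 = 1.39860
I_{2,1} = 1.36954 + (1.36954 − 1.29372)/3 = 1.39481
I_{2,2} = 1.39481 + (1.39481 − 1.39860)/15 = 1.39456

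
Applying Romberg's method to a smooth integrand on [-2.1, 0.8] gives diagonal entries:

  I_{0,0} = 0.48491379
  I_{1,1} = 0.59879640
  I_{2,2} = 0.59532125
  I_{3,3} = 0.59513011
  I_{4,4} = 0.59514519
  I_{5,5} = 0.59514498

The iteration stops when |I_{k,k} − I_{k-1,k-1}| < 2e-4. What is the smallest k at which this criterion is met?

k = 3

|I_{1,1} − I_{0,0}| = 0.11388261 ≥ 2e-4
|I_{2,2} − I_{1,1}| = 0.00347515 ≥ 2e-4
|I_{3,3} − I_{2,2}| = 0.00019114 < 2e-4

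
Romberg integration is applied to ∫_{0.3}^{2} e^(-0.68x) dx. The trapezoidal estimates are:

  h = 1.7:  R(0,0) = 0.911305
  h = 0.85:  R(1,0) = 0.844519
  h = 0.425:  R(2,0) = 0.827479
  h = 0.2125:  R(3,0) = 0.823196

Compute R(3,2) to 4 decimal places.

Richardson extrapolation on the trapezoidal column (denominator 4−1=3):
R(2,1) = 0.827479 + (0.827479 − 0.844519)/3 = 0.821799
R(3,1) = 0.823196 + (0.823196 − 0.827479)/3 = 0.821768
R(3,2) = 0.821768 + (0.821768 − 0.821799)/15 = 0.821766
(Column j=1 coincides with Simpson's rule on the same nodes.)

0.8218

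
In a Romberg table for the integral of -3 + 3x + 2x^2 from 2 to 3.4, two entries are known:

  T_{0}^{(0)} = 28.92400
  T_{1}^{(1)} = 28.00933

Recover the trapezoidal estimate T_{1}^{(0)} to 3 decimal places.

From T_{1}^{(1)} = (4·T_{1}^{(0)} − T_{0}^{(0)})/3, solve for T_{1}^{(0)}:
4·T_{1}^{(0)} = 3·28.00933 + 28.92400 = 112.95199
T_{1}^{(0)} = 28.23800

28.238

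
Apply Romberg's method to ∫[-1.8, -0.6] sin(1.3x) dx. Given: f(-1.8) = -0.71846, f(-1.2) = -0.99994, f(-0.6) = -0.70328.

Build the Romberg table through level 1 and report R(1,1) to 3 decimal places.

R(0,0) (trapezoid, 1 panel, h=1.2000): -0.85304
R(1,0) (trapezoid, 2 panels, h=0.6000): -1.02649
R(1,1) = -1.02649 + (-1.02649 − (-0.85304))/3 = -1.08431

-1.084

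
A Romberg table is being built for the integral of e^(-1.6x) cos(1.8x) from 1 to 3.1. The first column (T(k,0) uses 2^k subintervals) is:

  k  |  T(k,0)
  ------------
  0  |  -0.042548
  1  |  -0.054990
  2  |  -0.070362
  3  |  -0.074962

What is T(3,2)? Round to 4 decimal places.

T(2,1) = (4·(-0.070362) − (-0.054990)) / 3 = -0.075486
T(3,1) = -0.074962 + (-0.074962 − (-0.070362))/3 = -0.076495
T(3,2) = (16·(-0.076495) − (-0.075486)) / 15 = -0.076562

-0.0766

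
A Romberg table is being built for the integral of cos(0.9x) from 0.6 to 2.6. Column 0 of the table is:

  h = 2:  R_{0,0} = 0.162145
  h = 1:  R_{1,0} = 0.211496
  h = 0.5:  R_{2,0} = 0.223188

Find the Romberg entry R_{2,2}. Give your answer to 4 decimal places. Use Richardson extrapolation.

0.2270

R_{1,1} = (4·0.211496 − 0.162145) / 3 = 0.227946
R_{2,1} = 0.223188 + (0.223188 − 0.211496)/3 = 0.227085
R_{2,2} = 0.227085 + (0.227085 − 0.227946)/15 = 0.227028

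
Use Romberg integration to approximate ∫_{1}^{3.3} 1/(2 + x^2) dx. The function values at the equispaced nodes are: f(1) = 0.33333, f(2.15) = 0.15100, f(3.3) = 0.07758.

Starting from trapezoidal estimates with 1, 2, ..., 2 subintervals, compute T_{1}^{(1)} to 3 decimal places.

0.389

T_{0}^{(0)} (trapezoid, 1 panel, h=2.3000): 0.47255
T_{1}^{(0)} (trapezoid, 2 panels, h=1.1500): 0.40992
T_{1}^{(1)} = 0.40992 + (0.40992 − 0.47255)/3 = 0.38904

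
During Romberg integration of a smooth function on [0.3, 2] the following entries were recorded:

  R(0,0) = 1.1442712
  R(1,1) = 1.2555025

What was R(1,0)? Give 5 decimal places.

1.22769

From R(1,1) = (4·R(1,0) − R(0,0))/3, solve for R(1,0):
4·R(1,0) = 3·1.2555025 + 1.1442712 = 4.9107787
R(1,0) = 1.2276947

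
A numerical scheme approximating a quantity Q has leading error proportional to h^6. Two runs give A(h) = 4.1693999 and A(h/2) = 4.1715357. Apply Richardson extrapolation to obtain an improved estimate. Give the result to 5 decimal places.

4.17157

The leading error scales as h^6; refining by a factor of 2 reduces it by 2^6 = 64.
Extrapolated value = (64·A(h/2) − A(h)) / (64 − 1)
= (64·4.1715357 − 4.1693999) / 63
= 262.8088849 / 63 = 4.1715696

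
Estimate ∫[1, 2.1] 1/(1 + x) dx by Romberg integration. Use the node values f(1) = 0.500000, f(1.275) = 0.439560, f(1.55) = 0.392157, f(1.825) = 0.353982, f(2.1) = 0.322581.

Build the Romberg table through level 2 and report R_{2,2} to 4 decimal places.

R_{0,0} (trapezoid, 1 panel, h=1.1000): 0.452420
R_{1,0} (trapezoid, 2 panels, h=0.5500): 0.441896
R_{2,0} (trapezoid, 4 panels, h=0.2750): 0.439172
R_{1,1} = 0.441896 + (0.441896 − 0.452420)/3 = 0.438388
R_{2,1} = 0.439172 + (0.439172 − 0.441896)/3 = 0.438264
R_{2,2} = 0.438264 + (0.438264 − 0.438388)/15 = 0.438256

0.4383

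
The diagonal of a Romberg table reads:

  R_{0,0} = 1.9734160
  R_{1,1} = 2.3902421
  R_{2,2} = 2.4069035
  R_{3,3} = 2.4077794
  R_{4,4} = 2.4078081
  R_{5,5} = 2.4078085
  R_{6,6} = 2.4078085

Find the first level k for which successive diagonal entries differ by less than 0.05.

|R_{1,1} − R_{0,0}| = 0.4168261 ≥ 0.05
|R_{2,2} − R_{1,1}| = 0.0166614 < 0.05

k = 2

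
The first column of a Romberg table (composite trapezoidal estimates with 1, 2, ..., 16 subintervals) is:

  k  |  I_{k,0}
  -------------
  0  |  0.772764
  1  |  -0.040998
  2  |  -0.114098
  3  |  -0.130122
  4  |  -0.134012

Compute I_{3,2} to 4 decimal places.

Richardson extrapolation on the trapezoidal column (denominator 4−1=3):
I_{2,1} = (4·(-0.114098) − (-0.040998)) / 3 = -0.138465
I_{3,1} = -0.130122 + (-0.130122 − (-0.114098))/3 = -0.135463
I_{3,2} = (16·(-0.135463) − (-0.138465)) / 15 = -0.135263

-0.1353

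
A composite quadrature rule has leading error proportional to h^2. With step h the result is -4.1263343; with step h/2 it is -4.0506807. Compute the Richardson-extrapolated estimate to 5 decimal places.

Extrapolated value = (4·A(h/2) − A(h)) / (4 − 1)
= (4·(-4.0506807) − (-4.1263343)) / 3
= -12.0763885 / 3 = -4.0254628

-4.02546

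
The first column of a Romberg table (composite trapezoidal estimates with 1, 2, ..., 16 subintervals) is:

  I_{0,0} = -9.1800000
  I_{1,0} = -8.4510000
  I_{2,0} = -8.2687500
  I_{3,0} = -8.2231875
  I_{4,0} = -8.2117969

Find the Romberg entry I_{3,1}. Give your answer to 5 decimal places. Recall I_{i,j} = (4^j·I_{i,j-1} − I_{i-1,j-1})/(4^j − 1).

Richardson extrapolation on the trapezoidal column (denominator 4−1=3):
I_{3,1} = (4·(-8.2231875) − (-8.2687500)) / 3 = -8.2080000
(Column j=1 coincides with Simpson's rule on the same nodes.)

-8.20800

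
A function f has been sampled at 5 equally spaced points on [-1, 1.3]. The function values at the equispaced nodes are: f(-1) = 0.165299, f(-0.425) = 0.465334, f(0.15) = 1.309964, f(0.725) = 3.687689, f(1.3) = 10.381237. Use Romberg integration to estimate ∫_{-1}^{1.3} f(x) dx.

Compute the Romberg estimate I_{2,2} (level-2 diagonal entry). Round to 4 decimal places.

I_{0,0} (trapezoid, 1 panel, h=2.3000): 12.128516
I_{1,0} (trapezoid, 2 panels, h=1.1500): 7.570717
I_{2,0} (trapezoid, 4 panels, h=0.5750): 6.173347
I_{1,1} = 7.570717 + (7.570717 − 12.128516)/3 = 6.051451
I_{2,1} = 6.173347 + (6.173347 − 7.570717)/3 = 5.707557
I_{2,2} = 5.707557 + (5.707557 − 6.051451)/15 = 5.684631

5.6846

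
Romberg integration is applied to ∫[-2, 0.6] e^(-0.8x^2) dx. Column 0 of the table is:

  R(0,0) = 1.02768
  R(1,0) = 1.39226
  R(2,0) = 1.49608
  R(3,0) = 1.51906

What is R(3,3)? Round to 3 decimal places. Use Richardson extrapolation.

1.526

R(1,1) = 1.39226 + (1.39226 − 1.02768)/3 = 1.51379
R(2,1) = 1.49608 + (1.49608 − 1.39226)/3 = 1.53069
R(3,1) = 1.51906 + (1.51906 − 1.49608)/3 = 1.52672
R(2,2) = 1.53069 + (1.53069 − 1.51379)/15 = 1.53182
R(3,2) = 1.52672 + (1.52672 − 1.53069)/15 = 1.52646
R(3,3) = 1.52646 + (1.52646 − 1.53182)/63 = 1.52637
(Column j=1 coincides with Simpson's rule on the same nodes.)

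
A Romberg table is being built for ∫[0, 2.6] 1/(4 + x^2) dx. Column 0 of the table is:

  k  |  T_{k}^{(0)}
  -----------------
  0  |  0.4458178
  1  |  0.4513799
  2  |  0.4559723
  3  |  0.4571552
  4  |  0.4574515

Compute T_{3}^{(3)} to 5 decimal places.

Richardson extrapolation on the trapezoidal column (denominator 4−1=3):
T_{1}^{(1)} = (4·0.4513799 − 0.4458178) / 3 = 0.4532339
T_{2}^{(1)} = (4·0.4559723 − 0.4513799) / 3 = 0.4575031
T_{3}^{(1)} = 0.4571552 + (0.4571552 − 0.4559723)/3 = 0.4575495
T_{2}^{(2)} = (16·0.4575031 − 0.4532339) / 15 = 0.4577877
T_{3}^{(2)} = (16·0.4575495 − 0.4575031) / 15 = 0.4575526
T_{3}^{(3)} = 0.4575526 + (0.4575526 − 0.4577877)/63 = 0.4575489

0.45755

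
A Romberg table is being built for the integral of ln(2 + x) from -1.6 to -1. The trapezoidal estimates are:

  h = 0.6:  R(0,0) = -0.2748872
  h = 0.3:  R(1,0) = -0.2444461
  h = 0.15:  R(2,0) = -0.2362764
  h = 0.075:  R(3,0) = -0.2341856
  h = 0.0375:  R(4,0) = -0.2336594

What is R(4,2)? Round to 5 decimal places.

-0.23348

R(3,1) = (4·(-0.2341856) − (-0.2362764)) / 3 = -0.2334887
R(4,1) = (4·(-0.2336594) − (-0.2341856)) / 3 = -0.2334840
R(4,2) = (16·(-0.2334840) − (-0.2334887)) / 15 = -0.2334837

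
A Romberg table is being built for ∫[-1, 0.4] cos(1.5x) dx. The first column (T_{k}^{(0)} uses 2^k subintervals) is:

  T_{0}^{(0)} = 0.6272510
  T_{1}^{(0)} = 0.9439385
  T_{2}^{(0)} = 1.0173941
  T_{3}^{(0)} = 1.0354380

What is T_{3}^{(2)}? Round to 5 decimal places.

1.04142

Richardson extrapolation on the trapezoidal column (denominator 4−1=3):
T_{2}^{(1)} = 1.0173941 + (1.0173941 − 0.9439385)/3 = 1.0418793
T_{3}^{(1)} = 1.0354380 + (1.0354380 − 1.0173941)/3 = 1.0414526
T_{3}^{(2)} = 1.0414526 + (1.0414526 − 1.0418793)/15 = 1.0414242
(Column j=1 coincides with Simpson's rule on the same nodes.)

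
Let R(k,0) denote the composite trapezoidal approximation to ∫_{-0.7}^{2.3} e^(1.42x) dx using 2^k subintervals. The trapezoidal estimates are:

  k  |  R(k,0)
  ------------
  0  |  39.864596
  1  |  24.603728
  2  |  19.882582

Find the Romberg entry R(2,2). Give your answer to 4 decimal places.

Richardson extrapolation on the trapezoidal column (denominator 4−1=3):
R(1,1) = (4·24.603728 − 39.864596) / 3 = 19.516772
R(2,1) = 19.882582 + (19.882582 − 24.603728)/3 = 18.308867
R(2,2) = 18.308867 + (18.308867 − 19.516772)/15 = 18.228340

18.2283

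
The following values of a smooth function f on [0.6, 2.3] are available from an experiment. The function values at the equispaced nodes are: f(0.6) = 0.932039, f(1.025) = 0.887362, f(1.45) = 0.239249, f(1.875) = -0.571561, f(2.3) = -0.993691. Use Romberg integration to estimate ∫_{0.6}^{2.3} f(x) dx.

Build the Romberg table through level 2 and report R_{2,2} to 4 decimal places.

0.2370

R_{0,0} (trapezoid, 1 panel, h=1.7000): -0.052404
R_{1,0} (trapezoid, 2 panels, h=0.8500): 0.177160
R_{2,0} (trapezoid, 4 panels, h=0.4250): 0.222795
R_{1,1} = 0.177160 + (0.177160 − (-0.052404))/3 = 0.253681
R_{2,1} = 0.222795 + (0.222795 − 0.177160)/3 = 0.238007
R_{2,2} = 0.238007 + (0.238007 − 0.253681)/15 = 0.236962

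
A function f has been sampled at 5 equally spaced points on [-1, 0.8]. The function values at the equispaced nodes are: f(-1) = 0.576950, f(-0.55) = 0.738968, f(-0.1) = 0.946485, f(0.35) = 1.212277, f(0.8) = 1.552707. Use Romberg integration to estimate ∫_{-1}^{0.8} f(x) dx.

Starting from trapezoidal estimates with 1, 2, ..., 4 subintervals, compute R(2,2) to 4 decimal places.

R(0,0) (trapezoid, 1 panel, h=1.8000): 1.916691
R(1,0) (trapezoid, 2 panels, h=0.9000): 1.810182
R(2,0) (trapezoid, 4 panels, h=0.4500): 1.783151
R(1,1) = 1.810182 + (1.810182 − 1.916691)/3 = 1.774679
R(2,1) = 1.783151 + (1.783151 − 1.810182)/3 = 1.774141
R(2,2) = 1.774141 + (1.774141 − 1.774679)/15 = 1.774105

1.7741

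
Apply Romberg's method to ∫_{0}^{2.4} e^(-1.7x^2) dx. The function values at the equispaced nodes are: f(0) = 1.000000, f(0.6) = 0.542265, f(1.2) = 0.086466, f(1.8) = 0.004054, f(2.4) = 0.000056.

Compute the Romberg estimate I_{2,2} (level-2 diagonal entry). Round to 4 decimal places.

I_{0,0} (trapezoid, 1 panel, h=2.4000): 1.200067
I_{1,0} (trapezoid, 2 panels, h=1.2000): 0.703793
I_{2,0} (trapezoid, 4 panels, h=0.6000): 0.679688
I_{1,1} = 0.703793 + (0.703793 − 1.200067)/3 = 0.538368
I_{2,1} = 0.679688 + (0.679688 − 0.703793)/3 = 0.671653
I_{2,2} = 0.671653 + (0.671653 − 0.538368)/15 = 0.680539

0.6805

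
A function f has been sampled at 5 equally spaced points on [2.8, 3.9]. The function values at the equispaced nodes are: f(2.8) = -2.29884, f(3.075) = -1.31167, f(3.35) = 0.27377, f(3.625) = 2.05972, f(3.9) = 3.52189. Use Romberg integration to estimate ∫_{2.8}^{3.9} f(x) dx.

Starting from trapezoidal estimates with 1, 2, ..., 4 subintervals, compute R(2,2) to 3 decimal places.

R(0,0) (trapezoid, 1 panel, h=1.1000): 0.67268
R(1,0) (trapezoid, 2 panels, h=0.5500): 0.48691
R(2,0) (trapezoid, 4 panels, h=0.2750): 0.44917
R(1,1) = 0.48691 + (0.48691 − 0.67268)/3 = 0.42499
R(2,1) = 0.44917 + (0.44917 − 0.48691)/3 = 0.43659
R(2,2) = 0.43659 + (0.43659 − 0.42499)/15 = 0.43736

0.437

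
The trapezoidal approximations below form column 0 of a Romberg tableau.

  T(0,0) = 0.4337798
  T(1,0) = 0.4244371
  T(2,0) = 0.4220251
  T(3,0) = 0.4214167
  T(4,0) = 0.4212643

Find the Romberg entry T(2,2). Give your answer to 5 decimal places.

Richardson extrapolation on the trapezoidal column (denominator 4−1=3):
T(1,1) = 0.4244371 + (0.4244371 − 0.4337798)/3 = 0.4213229
T(2,1) = 0.4220251 + (0.4220251 − 0.4244371)/3 = 0.4212211
T(2,2) = (16·0.4212211 − 0.4213229) / 15 = 0.4212143
(Column j=1 coincides with Simpson's rule on the same nodes.)

0.42121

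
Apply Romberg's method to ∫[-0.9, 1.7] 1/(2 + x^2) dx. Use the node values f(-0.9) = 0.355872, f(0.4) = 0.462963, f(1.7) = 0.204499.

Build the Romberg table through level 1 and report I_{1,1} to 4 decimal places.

I_{0,0} (trapezoid, 1 panel, h=2.6000): 0.728482
I_{1,0} (trapezoid, 2 panels, h=1.3000): 0.966093
I_{1,1} = 0.966093 + (0.966093 − 0.728482)/3 = 1.045297

1.0453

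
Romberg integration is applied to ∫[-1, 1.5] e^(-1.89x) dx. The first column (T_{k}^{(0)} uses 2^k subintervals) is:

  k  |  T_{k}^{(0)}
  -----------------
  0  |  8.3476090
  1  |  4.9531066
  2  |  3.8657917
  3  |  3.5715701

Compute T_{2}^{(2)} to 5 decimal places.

Richardson extrapolation on the trapezoidal column (denominator 4−1=3):
T_{1}^{(1)} = (4·4.9531066 − 8.3476090) / 3 = 3.8216058
T_{2}^{(1)} = 3.8657917 + (3.8657917 − 4.9531066)/3 = 3.5033534
T_{2}^{(2)} = 3.5033534 + (3.5033534 − 3.8216058)/15 = 3.4821366

3.48214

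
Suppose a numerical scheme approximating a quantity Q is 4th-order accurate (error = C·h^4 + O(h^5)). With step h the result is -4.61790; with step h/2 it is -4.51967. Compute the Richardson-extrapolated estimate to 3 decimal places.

The leading error scales as h^4; refining by a factor of 2 reduces it by 2^4 = 16.
Extrapolated value = (16·A(h/2) − A(h)) / (16 − 1)
= (16·(-4.51967) − (-4.61790)) / 15
= -67.69682 / 15 = -4.51312

-4.513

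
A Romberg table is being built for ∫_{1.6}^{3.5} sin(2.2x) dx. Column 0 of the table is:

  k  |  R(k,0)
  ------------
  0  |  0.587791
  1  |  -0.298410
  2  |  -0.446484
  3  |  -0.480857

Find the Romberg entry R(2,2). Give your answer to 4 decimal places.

-0.4893

R(1,1) = -0.298410 + (-0.298410 − 0.587791)/3 = -0.593810
R(2,1) = -0.446484 + (-0.446484 − (-0.298410))/3 = -0.495842
R(2,2) = -0.495842 + (-0.495842 − (-0.593810))/15 = -0.489311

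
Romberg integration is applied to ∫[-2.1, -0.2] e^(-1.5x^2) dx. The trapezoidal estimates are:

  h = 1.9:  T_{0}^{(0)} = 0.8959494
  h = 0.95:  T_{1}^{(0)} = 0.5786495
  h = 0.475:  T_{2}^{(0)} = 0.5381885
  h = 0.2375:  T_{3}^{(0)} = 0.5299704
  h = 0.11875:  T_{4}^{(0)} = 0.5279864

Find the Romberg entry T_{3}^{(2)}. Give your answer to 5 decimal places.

0.52740

T_{2}^{(1)} = (4·0.5381885 − 0.5786495) / 3 = 0.5247015
T_{3}^{(1)} = (4·0.5299704 − 0.5381885) / 3 = 0.5272310
T_{3}^{(2)} = 0.5272310 + (0.5272310 − 0.5247015)/15 = 0.5273996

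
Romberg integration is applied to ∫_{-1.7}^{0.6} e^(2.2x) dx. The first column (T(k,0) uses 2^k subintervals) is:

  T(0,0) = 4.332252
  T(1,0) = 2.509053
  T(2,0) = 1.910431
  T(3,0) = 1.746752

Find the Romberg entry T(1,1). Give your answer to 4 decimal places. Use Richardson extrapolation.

Richardson extrapolation on the trapezoidal column (denominator 4−1=3):
T(1,1) = (4·2.509053 − 4.332252) / 3 = 1.901320

1.9013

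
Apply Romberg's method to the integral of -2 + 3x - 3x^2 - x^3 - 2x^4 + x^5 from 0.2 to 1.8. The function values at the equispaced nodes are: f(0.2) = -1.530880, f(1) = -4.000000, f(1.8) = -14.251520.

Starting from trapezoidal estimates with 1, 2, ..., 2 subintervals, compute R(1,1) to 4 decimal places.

R(0,0) (trapezoid, 1 panel, h=1.6000): -12.625920
R(1,0) (trapezoid, 2 panels, h=0.8000): -9.512960
R(1,1) = -9.512960 + (-9.512960 − (-12.625920))/3 = -8.475307

-8.4753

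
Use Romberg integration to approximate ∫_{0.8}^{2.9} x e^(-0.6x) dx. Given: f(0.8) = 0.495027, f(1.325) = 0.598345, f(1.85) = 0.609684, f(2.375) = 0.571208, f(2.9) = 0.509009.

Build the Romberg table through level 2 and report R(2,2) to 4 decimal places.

1.2080

R(0,0) (trapezoid, 1 panel, h=2.1000): 1.054238
R(1,0) (trapezoid, 2 panels, h=1.0500): 1.167287
R(2,0) (trapezoid, 4 panels, h=0.5250): 1.197659
R(1,1) = 1.167287 + (1.167287 − 1.054238)/3 = 1.204970
R(2,1) = 1.197659 + (1.197659 − 1.167287)/3 = 1.207783
R(2,2) = 1.207783 + (1.207783 − 1.204970)/15 = 1.207971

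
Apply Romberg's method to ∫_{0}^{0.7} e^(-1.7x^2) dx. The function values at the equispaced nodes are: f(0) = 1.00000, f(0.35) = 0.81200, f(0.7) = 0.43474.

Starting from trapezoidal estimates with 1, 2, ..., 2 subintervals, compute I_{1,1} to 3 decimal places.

0.546

I_{0,0} (trapezoid, 1 panel, h=0.7000): 0.50216
I_{1,0} (trapezoid, 2 panels, h=0.3500): 0.53528
I_{1,1} = 0.53528 + (0.53528 − 0.50216)/3 = 0.54632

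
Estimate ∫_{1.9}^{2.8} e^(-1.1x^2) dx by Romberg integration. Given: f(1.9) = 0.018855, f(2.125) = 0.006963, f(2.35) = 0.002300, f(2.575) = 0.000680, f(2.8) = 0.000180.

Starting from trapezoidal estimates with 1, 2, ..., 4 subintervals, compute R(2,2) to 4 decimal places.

0.0041

R(0,0) (trapezoid, 1 panel, h=0.9000): 0.008566
R(1,0) (trapezoid, 2 panels, h=0.4500): 0.005318
R(2,0) (trapezoid, 4 panels, h=0.2250): 0.004379
R(1,1) = 0.005318 + (0.005318 − 0.008566)/3 = 0.004235
R(2,1) = 0.004379 + (0.004379 − 0.005318)/3 = 0.004066
R(2,2) = 0.004066 + (0.004066 − 0.004235)/15 = 0.004055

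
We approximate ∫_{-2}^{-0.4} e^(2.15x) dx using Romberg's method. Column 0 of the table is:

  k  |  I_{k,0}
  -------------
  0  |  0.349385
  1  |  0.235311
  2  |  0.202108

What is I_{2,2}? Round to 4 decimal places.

0.1906

I_{1,1} = (4·0.235311 − 0.349385) / 3 = 0.197286
I_{2,1} = 0.202108 + (0.202108 − 0.235311)/3 = 0.191040
I_{2,2} = (16·0.191040 − 0.197286) / 15 = 0.190624
(Column j=1 coincides with Simpson's rule on the same nodes.)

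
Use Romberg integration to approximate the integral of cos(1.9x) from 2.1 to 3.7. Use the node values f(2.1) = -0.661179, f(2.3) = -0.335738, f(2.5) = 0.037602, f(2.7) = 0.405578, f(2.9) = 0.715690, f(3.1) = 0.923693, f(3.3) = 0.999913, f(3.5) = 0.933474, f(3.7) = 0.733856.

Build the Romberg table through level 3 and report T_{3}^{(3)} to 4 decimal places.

0.7524

T_{0}^{(0)} (trapezoid, 1 panel, h=1.6000): 0.058142
T_{1}^{(0)} (trapezoid, 2 panels, h=0.8000): 0.601623
T_{2}^{(0)} (trapezoid, 4 panels, h=0.4000): 0.715817
T_{3}^{(0)} (trapezoid, 8 panels, h=0.2000): 0.743310
T_{1}^{(1)} = 0.601623 + (0.601623 − 0.058142)/3 = 0.782783
T_{2}^{(1)} = 0.715817 + (0.715817 − 0.601623)/3 = 0.753882
T_{3}^{(1)} = 0.743310 + (0.743310 − 0.715817)/3 = 0.752474
T_{2}^{(2)} = 0.753882 + (0.753882 − 0.782783)/15 = 0.751955
T_{3}^{(2)} = 0.752474 + (0.752474 − 0.753882)/15 = 0.752380
T_{3}^{(3)} = 0.752380 + (0.752380 − 0.751955)/63 = 0.752387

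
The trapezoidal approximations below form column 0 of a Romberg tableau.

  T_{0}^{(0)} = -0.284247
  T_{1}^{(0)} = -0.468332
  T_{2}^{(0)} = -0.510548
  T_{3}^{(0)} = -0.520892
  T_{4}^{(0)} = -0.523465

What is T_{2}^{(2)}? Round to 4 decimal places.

-0.5243

Richardson extrapolation on the trapezoidal column (denominator 4−1=3):
T_{1}^{(1)} = -0.468332 + (-0.468332 − (-0.284247))/3 = -0.529694
T_{2}^{(1)} = -0.510548 + (-0.510548 − (-0.468332))/3 = -0.524620
T_{2}^{(2)} = (16·(-0.524620) − (-0.529694)) / 15 = -0.524282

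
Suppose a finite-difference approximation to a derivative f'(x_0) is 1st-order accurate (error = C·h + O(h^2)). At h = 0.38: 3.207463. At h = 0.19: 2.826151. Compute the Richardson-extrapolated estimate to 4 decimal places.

The leading error scales as h; refining by a factor of 2 reduces it by 2^1 = 2.
Extrapolated value = (2·A(h/2) − A(h)) / (2 − 1)
= (2·2.826151 − 3.207463) / 1
= 2.444839 / 1 = 2.444839

2.4448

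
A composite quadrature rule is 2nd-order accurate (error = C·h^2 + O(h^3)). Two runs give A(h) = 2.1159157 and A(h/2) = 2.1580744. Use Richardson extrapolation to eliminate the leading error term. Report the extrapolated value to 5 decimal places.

The leading error scales as h^2; refining by a factor of 2 reduces it by 2^2 = 4.
Extrapolated value = (4·A(h/2) − A(h)) / (4 − 1)
= (4·2.1580744 − 2.1159157) / 3
= 6.5163819 / 3 = 2.1721273

2.17213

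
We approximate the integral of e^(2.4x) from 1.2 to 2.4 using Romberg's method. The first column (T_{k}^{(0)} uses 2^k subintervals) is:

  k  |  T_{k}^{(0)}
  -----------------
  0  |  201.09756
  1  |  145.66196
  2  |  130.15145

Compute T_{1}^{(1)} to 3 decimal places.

T_{1}^{(1)} = (4·145.66196 − 201.09756) / 3 = 127.18343
(Column j=1 coincides with Simpson's rule on the same nodes.)

127.183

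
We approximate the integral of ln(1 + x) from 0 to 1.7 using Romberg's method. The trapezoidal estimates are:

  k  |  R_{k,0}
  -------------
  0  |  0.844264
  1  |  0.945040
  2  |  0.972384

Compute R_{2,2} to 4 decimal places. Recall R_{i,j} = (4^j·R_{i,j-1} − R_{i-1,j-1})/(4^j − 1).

0.9817

Richardson extrapolation on the trapezoidal column (denominator 4−1=3):
R_{1,1} = 0.945040 + (0.945040 − 0.844264)/3 = 0.978632
R_{2,1} = 0.972384 + (0.972384 − 0.945040)/3 = 0.981499
R_{2,2} = 0.981499 + (0.981499 − 0.978632)/15 = 0.981690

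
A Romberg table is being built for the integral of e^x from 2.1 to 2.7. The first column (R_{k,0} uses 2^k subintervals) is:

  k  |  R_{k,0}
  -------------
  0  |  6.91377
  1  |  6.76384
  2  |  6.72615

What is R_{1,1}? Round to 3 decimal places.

R_{1,1} = (4·6.76384 − 6.91377) / 3 = 6.71386
(Column j=1 coincides with Simpson's rule on the same nodes.)

6.714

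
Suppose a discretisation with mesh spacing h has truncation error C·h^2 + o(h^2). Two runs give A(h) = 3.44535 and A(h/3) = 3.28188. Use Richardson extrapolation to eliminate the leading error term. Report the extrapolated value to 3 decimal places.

The leading error scales as h^2; refining by a factor of 3 reduces it by 3^2 = 9.
Extrapolated value = (9·A(h/3) − A(h)) / (9 − 1)
= (9·3.28188 − 3.44535) / 8
= 26.09157 / 8 = 3.26145

3.261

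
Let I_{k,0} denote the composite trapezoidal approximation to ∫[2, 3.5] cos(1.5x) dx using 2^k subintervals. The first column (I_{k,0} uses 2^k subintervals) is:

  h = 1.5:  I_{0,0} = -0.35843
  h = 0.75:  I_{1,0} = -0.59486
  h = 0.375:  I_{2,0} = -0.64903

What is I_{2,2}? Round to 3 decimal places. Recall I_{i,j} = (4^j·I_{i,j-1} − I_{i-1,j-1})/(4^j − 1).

Richardson extrapolation on the trapezoidal column (denominator 4−1=3):
I_{1,1} = (4·(-0.59486) − (-0.35843)) / 3 = -0.67367
I_{2,1} = -0.64903 + (-0.64903 − (-0.59486))/3 = -0.66709
I_{2,2} = -0.66709 + (-0.66709 − (-0.67367))/15 = -0.66665

-0.667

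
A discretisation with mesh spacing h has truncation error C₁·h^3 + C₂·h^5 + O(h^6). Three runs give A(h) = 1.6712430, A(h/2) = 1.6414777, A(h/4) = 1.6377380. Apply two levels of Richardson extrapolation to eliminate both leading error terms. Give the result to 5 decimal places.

First eliminate the h^3 term (factor 2^3 = 8):
  B₁ = (8·1.6414777 − 1.6712430)/7 = 1.6372255
  B₂ = (8·1.6377380 − 1.6414777)/7 = 1.6372038
Then eliminate the h^5 term (factor 2^5 = 32):
  (32·1.6372038 − 1.6372255)/31 = 1.6372031

1.63720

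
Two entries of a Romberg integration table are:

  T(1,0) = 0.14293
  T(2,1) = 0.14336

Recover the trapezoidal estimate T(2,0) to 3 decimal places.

0.143

From T(2,1) = (4·T(2,0) − T(1,0))/3, solve for T(2,0):
4·T(2,0) = 3·0.14336 + 0.14293 = 0.57301
T(2,0) = 0.14325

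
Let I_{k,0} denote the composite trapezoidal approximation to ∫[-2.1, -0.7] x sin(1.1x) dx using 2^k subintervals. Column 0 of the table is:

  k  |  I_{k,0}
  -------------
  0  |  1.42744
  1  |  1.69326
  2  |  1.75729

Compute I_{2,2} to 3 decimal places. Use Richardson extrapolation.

1.778

I_{1,1} = (4·1.69326 − 1.42744) / 3 = 1.78187
I_{2,1} = (4·1.75729 − 1.69326) / 3 = 1.77863
I_{2,2} = 1.77863 + (1.77863 − 1.78187)/15 = 1.77841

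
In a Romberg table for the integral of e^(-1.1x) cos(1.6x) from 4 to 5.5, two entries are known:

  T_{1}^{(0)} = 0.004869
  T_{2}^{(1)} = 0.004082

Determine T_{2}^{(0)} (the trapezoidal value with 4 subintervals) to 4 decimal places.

From T_{2}^{(1)} = (4·T_{2}^{(0)} − T_{1}^{(0)})/3, solve for T_{2}^{(0)}:
4·T_{2}^{(0)} = 3·0.004082 + 0.004869 = 0.017115
T_{2}^{(0)} = 0.004279

0.0043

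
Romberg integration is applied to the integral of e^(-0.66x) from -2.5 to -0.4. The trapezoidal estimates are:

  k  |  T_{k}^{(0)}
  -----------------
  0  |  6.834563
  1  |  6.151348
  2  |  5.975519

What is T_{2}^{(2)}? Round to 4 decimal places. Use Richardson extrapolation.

5.9165

Richardson extrapolation on the trapezoidal column (denominator 4−1=3):
T_{1}^{(1)} = 6.151348 + (6.151348 − 6.834563)/3 = 5.923610
T_{2}^{(1)} = 5.975519 + (5.975519 − 6.151348)/3 = 5.916909
T_{2}^{(2)} = 5.916909 + (5.916909 − 5.923610)/15 = 5.916462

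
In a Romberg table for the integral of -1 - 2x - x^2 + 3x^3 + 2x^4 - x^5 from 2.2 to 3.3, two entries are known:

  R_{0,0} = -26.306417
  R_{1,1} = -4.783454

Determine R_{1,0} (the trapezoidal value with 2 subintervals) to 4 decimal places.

From R_{1,1} = (4·R_{1,0} − R_{0,0})/3, solve for R_{1,0}:
4·R_{1,0} = 3·(-4.783454) + (-26.306417) = -40.656779
R_{1,0} = -10.164195

-10.1642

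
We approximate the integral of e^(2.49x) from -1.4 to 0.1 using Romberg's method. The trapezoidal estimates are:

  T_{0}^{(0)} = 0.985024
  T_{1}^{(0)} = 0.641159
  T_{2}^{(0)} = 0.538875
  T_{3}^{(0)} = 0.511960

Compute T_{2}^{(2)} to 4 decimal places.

T_{1}^{(1)} = 0.641159 + (0.641159 − 0.985024)/3 = 0.526537
T_{2}^{(1)} = 0.538875 + (0.538875 − 0.641159)/3 = 0.504780
T_{2}^{(2)} = (16·0.504780 − 0.526537) / 15 = 0.503330
(Column j=1 coincides with Simpson's rule on the same nodes.)

0.5033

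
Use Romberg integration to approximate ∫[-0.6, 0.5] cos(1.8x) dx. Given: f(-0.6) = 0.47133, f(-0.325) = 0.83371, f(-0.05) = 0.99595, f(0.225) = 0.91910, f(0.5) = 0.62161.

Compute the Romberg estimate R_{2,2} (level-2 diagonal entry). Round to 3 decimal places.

R_{0,0} (trapezoid, 1 panel, h=1.1000): 0.60112
R_{1,0} (trapezoid, 2 panels, h=0.5500): 0.84833
R_{2,0} (trapezoid, 4 panels, h=0.2750): 0.90619
R_{1,1} = 0.84833 + (0.84833 − 0.60112)/3 = 0.93073
R_{2,1} = 0.90619 + (0.90619 − 0.84833)/3 = 0.92548
R_{2,2} = 0.92548 + (0.92548 − 0.93073)/15 = 0.92513

0.925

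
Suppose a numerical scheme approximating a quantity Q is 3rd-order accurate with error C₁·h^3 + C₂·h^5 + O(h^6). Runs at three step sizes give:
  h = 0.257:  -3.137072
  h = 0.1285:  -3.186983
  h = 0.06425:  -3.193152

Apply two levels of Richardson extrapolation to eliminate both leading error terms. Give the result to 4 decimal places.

First eliminate the h^3 term (factor 2^3 = 8):
  B₁ = (8·(-3.186983) − (-3.137072))/7 = -3.194113
  B₂ = (8·(-3.193152) − (-3.186983))/7 = -3.194033
Then eliminate the h^5 term (factor 2^5 = 32):
  (32·(-3.194033) − (-3.194113))/31 = -3.194030

-3.1940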